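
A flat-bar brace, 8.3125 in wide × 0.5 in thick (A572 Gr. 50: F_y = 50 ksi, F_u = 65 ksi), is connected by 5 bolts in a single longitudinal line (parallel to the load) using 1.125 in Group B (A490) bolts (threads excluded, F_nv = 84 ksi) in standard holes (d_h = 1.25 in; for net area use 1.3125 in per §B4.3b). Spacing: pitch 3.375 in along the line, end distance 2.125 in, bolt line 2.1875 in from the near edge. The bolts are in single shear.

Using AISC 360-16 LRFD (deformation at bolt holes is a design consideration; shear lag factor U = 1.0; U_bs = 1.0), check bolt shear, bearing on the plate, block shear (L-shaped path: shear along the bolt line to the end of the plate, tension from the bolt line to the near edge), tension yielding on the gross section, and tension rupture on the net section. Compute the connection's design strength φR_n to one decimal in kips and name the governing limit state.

170.6 kips (net-section rupture governs)

Bolt shear: A_b = π(1.125)²/4 = 0.99402 in². φR_n = 0.75 × 84 × 0.99402 × 5 × 1 = 313.1 kips.
Bearing (0.5 in plate, F_u = 65 ksi): end bolts L_c = 2.125 − 1.25/2 = 1.5, R_n = min(1.2×1.5×0.5×65, 2.4×1.125×0.5×65) = 58.5 kips/bolt; interior L_c = 3.375 − 1.25 = 2.125, R_n = 82.875 kips/bolt. φR_n = 0.75 × (1×58.5 + 4×82.875) = 292.5 kips.
Block shear: shear path 1×[2.125+4×3.375] = 1×15.625 in, A_gv = 7.8125, A_nv = 1×(15.625 − 4.5×1.3125)×0.5 = 4.8594 in²; tension to near edge: (2.1875 − 0.5×1.3125)×0.5 = 0.76563 in². R_n = min(0.6×65×4.8594, 0.6×50×7.8125) + 1.0×65×0.76563 = min(189.52, 234.38) + 49.766 = 239.29 kips. φR_n = 0.75 × 239.29 = 179.5 kips.
Tension yield (gross): A_g = 8.3125×0.5 = 4.1563 in². φR_n = 0.90 × 50 × 4.1563 = 187.0 kips.
Tension rupture (net): A_n = (8.3125 − 1×1.3125)×0.5 = 3.5 in² (U = 1.0, A_e = A_n). φR_n = 0.75 × 65 × 3.5 = 170.6 kips.
Governing: min(313.1, 292.5, 179.5, 187.0, 170.6) = 170.6 kips → net-section rupture.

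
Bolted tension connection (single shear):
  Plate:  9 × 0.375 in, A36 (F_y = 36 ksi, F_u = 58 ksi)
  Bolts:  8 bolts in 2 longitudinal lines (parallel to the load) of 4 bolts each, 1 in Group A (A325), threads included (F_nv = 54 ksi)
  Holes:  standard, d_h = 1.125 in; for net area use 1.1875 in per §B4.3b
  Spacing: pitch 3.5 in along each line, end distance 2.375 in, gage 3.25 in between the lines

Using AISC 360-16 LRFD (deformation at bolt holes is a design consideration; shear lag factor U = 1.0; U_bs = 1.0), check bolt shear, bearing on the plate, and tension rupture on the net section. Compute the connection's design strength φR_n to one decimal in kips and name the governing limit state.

Bolt shear: A_b = π(1)²/4 = 0.7854 in². φR_n = 0.75 × 54 × 0.7854 × 8 × 1 = 254.5 kips.
Bearing (0.375 in plate, F_u = 58 ksi): end bolts L_c = 2.375 − 1.125/2 = 1.8125, R_n = min(1.2×1.8125×0.375×58, 2.4×1×0.375×58) = 47.306 kips/bolt; interior L_c = 3.5 − 1.125 = 2.375, R_n = 52.2 kips/bolt. φR_n = 0.75 × (2×47.306 + 6×52.2) = 305.9 kips.
Tension rupture (net): A_n = (9 − 2×1.1875)×0.375 = 2.4844 in² (U = 1.0, A_e = A_n). φR_n = 0.75 × 58 × 2.4844 = 108.1 kips.
Governing: min(254.5, 305.9, 108.1) = 108.1 kips → net-section rupture.

108.1 kips (net-section rupture governs)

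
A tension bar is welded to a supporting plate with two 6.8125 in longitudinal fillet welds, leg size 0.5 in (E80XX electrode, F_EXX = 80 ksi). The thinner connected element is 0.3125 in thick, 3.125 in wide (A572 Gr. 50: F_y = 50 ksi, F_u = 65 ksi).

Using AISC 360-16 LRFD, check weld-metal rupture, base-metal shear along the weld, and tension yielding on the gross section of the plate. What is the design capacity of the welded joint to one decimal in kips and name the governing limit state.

43.9 kips (gross-section yield governs)

Weld metal: throat = 0.707×0.5 = 0.3535 in, L = 2×6.8125 = 13.625 in. φR_n = 0.75 × 0.6 × 80 × 0.3535 × 13.625 = 173.4 kips.
Base metal shear (0.3125 in plate): yield φR_n = 1.0×0.6×50×0.3125×13.625 = 127.7 kips; rupture φR_n = 0.75×0.6×65×0.3125×13.625 = 124.5 kips; take 124.5 kips (rupture).
Tension yield (gross): A_g = 3.125×0.3125 = 0.97656 in². φR_n = 0.90 × 50 × 0.97656 = 43.9 kips.
Governing: min(173.4, 124.5, 43.9) = 43.9 kips → gross-section yield.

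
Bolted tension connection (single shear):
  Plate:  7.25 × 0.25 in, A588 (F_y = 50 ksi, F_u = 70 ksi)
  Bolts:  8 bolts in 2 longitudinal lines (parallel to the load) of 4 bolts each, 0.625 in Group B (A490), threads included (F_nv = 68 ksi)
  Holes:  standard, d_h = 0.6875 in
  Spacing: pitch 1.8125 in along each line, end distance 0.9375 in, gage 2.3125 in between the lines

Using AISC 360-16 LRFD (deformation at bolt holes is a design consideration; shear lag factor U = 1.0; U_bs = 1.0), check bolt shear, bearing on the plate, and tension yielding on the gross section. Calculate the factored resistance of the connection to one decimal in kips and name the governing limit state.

81.6 kips (gross-section yield governs)

Bolt shear: A_b = π(0.625)²/4 = 0.3068 in². φR_n = 0.75 × 68 × 0.3068 × 8 × 1 = 125.2 kips.
Bearing (0.25 in plate, F_u = 70 ksi): end bolts L_c = 0.9375 − 0.6875/2 = 0.59375, R_n = min(1.2×0.59375×0.25×70, 2.4×0.625×0.25×70) = 12.469 kips/bolt; interior L_c = 1.8125 − 0.6875 = 1.125, R_n = 23.625 kips/bolt. φR_n = 0.75 × (2×12.469 + 6×23.625) = 125.0 kips.
Tension yield (gross): A_g = 7.25×0.25 = 1.8125 in². φR_n = 0.90 × 50 × 1.8125 = 81.6 kips.
Governing: min(125.2, 125.0, 81.6) = 81.6 kips → gross-section yield.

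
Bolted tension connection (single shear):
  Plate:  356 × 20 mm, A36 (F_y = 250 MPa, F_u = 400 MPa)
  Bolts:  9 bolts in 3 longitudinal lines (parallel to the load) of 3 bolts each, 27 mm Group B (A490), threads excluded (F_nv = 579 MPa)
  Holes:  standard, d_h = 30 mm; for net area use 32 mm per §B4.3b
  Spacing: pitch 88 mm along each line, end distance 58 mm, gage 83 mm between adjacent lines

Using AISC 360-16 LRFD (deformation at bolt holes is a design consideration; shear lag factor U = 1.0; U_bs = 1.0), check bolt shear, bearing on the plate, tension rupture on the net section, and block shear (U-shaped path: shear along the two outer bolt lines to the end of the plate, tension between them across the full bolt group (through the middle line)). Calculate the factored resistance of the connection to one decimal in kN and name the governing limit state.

1560.0 kN (net-section rupture governs)

Bolt shear: A_b = π(27)²/4 = 572.56 mm². φR_n = 0.75 × 579 × 572.56 × 9 × 1 = 2237.7 kN.
Bearing (20 mm plate, F_u = 400 MPa): end bolts L_c = 58 − 30/2 = 43, R_n = min(1.2×43×20×400, 2.4×27×20×400) = 412.8 kN/bolt; interior L_c = 88 − 30 = 58, R_n = 518.4 kN/bolt. φR_n = 0.75 × (3×412.8 + 6×518.4) = 3261.6 kN.
Tension rupture (net): A_n = (356 − 3×32)×20 = 5200 mm² (U = 1.0, A_e = A_n). φR_n = 0.75 × 400 × 5200 = 1560.0 kN.
Block shear: shear path 2×[58+2×88] = 2×234 mm, A_gv = 9360, A_nv = 2×(234 − 2.5×32)×20 = 6160 mm²; tension across gage: (166 − 2×32)×20 = 2040 mm². R_n = min(0.6×400×6160, 0.6×250×9360) + 1.0×400×2040 = min(1478.4, 1404) + 816 = 2220 kN. φR_n = 0.75 × 2220 = 1665.0 kN.
Governing: min(2237.7, 3261.6, 1560.0, 1665.0) = 1560.0 kN → net-section rupture.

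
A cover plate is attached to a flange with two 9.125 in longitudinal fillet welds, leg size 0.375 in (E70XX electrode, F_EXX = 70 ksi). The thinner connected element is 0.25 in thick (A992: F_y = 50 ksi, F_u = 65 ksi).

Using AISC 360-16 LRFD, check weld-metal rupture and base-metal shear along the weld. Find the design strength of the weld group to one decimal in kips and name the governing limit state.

133.5 kips (base-metal shear governs)

Weld metal: throat = 0.707×0.375 = 0.26513 in, L = 2×9.125 = 18.25 in. φR_n = 0.75 × 0.6 × 70 × 0.26513 × 18.25 = 152.4 kips.
Base metal shear (0.25 in plate): yield φR_n = 1.0×0.6×50×0.25×18.25 = 136.9 kips; rupture φR_n = 0.75×0.6×65×0.25×18.25 = 133.5 kips; take 133.5 kips (rupture).
Governing: min(152.4, 133.5) = 133.5 kips → base-metal shear.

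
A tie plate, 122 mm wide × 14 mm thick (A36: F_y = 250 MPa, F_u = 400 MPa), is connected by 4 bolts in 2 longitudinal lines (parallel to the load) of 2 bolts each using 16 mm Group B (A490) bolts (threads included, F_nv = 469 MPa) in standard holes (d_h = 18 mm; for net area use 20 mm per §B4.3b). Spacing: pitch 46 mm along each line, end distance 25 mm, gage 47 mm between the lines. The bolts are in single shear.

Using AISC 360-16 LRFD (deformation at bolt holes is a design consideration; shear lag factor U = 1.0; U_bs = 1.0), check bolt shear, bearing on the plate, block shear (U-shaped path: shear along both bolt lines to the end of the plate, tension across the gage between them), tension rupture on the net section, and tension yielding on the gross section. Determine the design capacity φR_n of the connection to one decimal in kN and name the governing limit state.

282.9 kN (bolt shear governs)

Bolt shear: A_b = π(16)²/4 = 201.06 mm². φR_n = 0.75 × 469 × 201.06 × 4 × 1 = 282.9 kN.
Bearing (14 mm plate, F_u = 400 MPa): end bolts L_c = 25 − 18/2 = 16, R_n = min(1.2×16×14×400, 2.4×16×14×400) = 107.52 kN/bolt; interior L_c = 46 − 18 = 28, R_n = 188.16 kN/bolt. φR_n = 0.75 × (2×107.52 + 2×188.16) = 443.5 kN.
Block shear: shear path 2×[25+1×46] = 2×71 mm, A_gv = 1988, A_nv = 2×(71 − 1.5×20)×14 = 1148 mm²; tension across gage: (47 − 1×20)×14 = 378 mm². R_n = min(0.6×400×1148, 0.6×250×1988) + 1.0×400×378 = min(275.52, 298.2) + 151.2 = 426.72 kN. φR_n = 0.75 × 426.72 = 320.0 kN.
Tension rupture (net): A_n = (122 − 2×20)×14 = 1148 mm² (U = 1.0, A_e = A_n). φR_n = 0.75 × 400 × 1148 = 344.4 kN.
Tension yield (gross): A_g = 122×14 = 1708 mm². φR_n = 0.90 × 250 × 1708 = 384.3 kN.
Governing: min(282.9, 443.5, 320.0, 344.4, 384.3) = 282.9 kN → bolt shear.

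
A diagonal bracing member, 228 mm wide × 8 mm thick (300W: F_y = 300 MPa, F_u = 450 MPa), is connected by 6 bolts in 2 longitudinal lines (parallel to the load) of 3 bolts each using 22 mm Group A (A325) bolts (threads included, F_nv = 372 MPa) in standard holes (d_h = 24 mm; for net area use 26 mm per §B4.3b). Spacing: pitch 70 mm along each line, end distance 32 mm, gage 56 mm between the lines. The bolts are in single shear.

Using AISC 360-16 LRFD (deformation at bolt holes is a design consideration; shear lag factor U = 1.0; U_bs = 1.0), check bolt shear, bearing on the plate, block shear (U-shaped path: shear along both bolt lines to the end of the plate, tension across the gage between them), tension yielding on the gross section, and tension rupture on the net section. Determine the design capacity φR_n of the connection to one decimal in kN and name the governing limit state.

Bolt shear: A_b = π(22)²/4 = 380.13 mm². φR_n = 0.75 × 372 × 380.13 × 6 × 1 = 636.3 kN.
Bearing (8 mm plate, F_u = 450 MPa): end bolts L_c = 32 − 24/2 = 20, R_n = min(1.2×20×8×450, 2.4×22×8×450) = 86.4 kN/bolt; interior L_c = 70 − 24 = 46, R_n = 190.08 kN/bolt. φR_n = 0.75 × (2×86.4 + 4×190.08) = 699.8 kN.
Block shear: shear path 2×[32+2×70] = 2×172 mm, A_gv = 2752, A_nv = 2×(172 − 2.5×26)×8 = 1712 mm²; tension across gage: (56 − 1×26)×8 = 240 mm². R_n = min(0.6×450×1712, 0.6×300×2752) + 1.0×450×240 = min(462.24, 495.36) + 108 = 570.24 kN. φR_n = 0.75 × 570.24 = 427.7 kN.
Tension yield (gross): A_g = 228×8 = 1824 mm². φR_n = 0.90 × 300 × 1824 = 492.5 kN.
Tension rupture (net): A_n = (228 − 2×26)×8 = 1408 mm² (U = 1.0, A_e = A_n). φR_n = 0.75 × 450 × 1408 = 475.2 kN.
Governing: min(636.3, 699.8, 427.7, 492.5, 475.2) = 427.7 kN → block shear.

427.7 kN (block shear governs)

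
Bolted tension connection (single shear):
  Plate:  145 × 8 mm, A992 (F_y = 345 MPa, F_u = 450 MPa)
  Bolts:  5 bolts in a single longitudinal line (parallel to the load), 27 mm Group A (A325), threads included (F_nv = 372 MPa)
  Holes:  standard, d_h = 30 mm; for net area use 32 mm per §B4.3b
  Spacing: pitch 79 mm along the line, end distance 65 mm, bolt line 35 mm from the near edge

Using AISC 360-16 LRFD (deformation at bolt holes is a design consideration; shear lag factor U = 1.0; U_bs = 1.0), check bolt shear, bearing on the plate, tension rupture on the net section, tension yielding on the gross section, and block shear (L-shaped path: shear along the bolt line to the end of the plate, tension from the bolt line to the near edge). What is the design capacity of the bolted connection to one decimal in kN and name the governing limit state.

305.1 kN (net-section rupture governs)

Bolt shear: A_b = π(27)²/4 = 572.56 mm². φR_n = 0.75 × 372 × 572.56 × 5 × 1 = 798.7 kN.
Bearing (8 mm plate, F_u = 450 MPa): end bolts L_c = 65 − 30/2 = 50, R_n = min(1.2×50×8×450, 2.4×27×8×450) = 216 kN/bolt; interior L_c = 79 − 30 = 49, R_n = 211.68 kN/bolt. φR_n = 0.75 × (1×216 + 4×211.68) = 797.0 kN.
Tension rupture (net): A_n = (145 − 1×32)×8 = 904 mm² (U = 1.0, A_e = A_n). φR_n = 0.75 × 450 × 904 = 305.1 kN.
Tension yield (gross): A_g = 145×8 = 1160 mm². φR_n = 0.90 × 345 × 1160 = 360.2 kN.
Block shear: shear path 1×[65+4×79] = 1×381 mm, A_gv = 3048, A_nv = 1×(381 − 4.5×32)×8 = 1896 mm²; tension to near edge: (35 − 0.5×32)×8 = 152 mm². R_n = min(0.6×450×1896, 0.6×345×3048) + 1.0×450×152 = min(511.92, 630.94) + 68.4 = 580.32 kN. φR_n = 0.75 × 580.32 = 435.2 kN.
Governing: min(798.7, 797.0, 305.1, 360.2, 435.2) = 305.1 kN → net-section rupture.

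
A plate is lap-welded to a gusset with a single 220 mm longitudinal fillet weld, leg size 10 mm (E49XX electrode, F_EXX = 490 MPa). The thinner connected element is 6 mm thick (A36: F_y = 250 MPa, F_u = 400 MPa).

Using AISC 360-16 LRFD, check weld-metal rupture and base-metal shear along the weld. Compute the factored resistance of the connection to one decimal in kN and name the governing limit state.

Weld metal: throat = 0.707×10 = 7.07 mm, L = 220 mm. φR_n = 0.75 × 0.6 × 490 × 7.07 × 220 = 343.0 kN.
Base metal shear (6 mm plate): yield φR_n = 1.0×0.6×250×6×220 = 198.0 kN; rupture φR_n = 0.75×0.6×400×6×220 = 237.6 kN; take 198.0 kN (yield).
Governing: min(343.0, 198.0) = 198.0 kN → base-metal shear.

198.0 kN (base-metal shear governs)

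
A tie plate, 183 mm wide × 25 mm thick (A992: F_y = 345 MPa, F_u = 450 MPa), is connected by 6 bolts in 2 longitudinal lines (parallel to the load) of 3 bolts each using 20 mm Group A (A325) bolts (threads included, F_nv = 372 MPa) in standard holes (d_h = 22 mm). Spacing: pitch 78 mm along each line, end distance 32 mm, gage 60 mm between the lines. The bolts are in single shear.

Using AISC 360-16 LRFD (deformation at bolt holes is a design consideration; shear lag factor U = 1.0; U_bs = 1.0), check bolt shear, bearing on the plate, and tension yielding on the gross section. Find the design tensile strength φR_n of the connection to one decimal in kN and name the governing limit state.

525.9 kN (bolt shear governs)

Bolt shear: A_b = π(20)²/4 = 314.16 mm². φR_n = 0.75 × 372 × 314.16 × 6 × 1 = 525.9 kN.
Bearing (25 mm plate, F_u = 450 MPa): end bolts L_c = 32 − 22/2 = 21, R_n = min(1.2×21×25×450, 2.4×20×25×450) = 283.5 kN/bolt; interior L_c = 78 − 22 = 56, R_n = 540 kN/bolt. φR_n = 0.75 × (2×283.5 + 4×540) = 2045.3 kN.
Tension yield (gross): A_g = 183×25 = 4575 mm². φR_n = 0.90 × 345 × 4575 = 1420.5 kN.
Governing: min(525.9, 2045.3, 1420.5) = 525.9 kN → bolt shear.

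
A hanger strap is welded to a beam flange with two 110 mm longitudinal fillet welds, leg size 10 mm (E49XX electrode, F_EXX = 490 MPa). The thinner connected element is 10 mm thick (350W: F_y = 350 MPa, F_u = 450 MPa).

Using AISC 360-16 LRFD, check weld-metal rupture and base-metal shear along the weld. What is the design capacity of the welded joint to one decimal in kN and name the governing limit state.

Weld metal: throat = 0.707×10 = 7.07 mm, L = 2×110 = 220 mm. φR_n = 0.75 × 0.6 × 490 × 7.07 × 220 = 343.0 kN.
Base metal shear (10 mm plate): yield φR_n = 1.0×0.6×350×10×220 = 462.0 kN; rupture φR_n = 0.75×0.6×450×10×220 = 445.5 kN; take 445.5 kN (rupture).
Governing: min(343.0, 445.5) = 343.0 kN → weld metal.

343.0 kN (weld metal governs)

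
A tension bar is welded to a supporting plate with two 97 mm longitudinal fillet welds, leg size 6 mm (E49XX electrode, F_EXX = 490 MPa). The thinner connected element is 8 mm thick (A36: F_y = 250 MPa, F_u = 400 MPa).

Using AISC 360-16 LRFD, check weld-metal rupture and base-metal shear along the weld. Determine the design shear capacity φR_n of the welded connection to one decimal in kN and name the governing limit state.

Weld metal: throat = 0.707×6 = 4.242 mm, L = 2×97 = 194 mm. φR_n = 0.75 × 0.6 × 490 × 4.242 × 194 = 181.5 kN.
Base metal shear (8 mm plate): yield φR_n = 1.0×0.6×250×8×194 = 232.8 kN; rupture φR_n = 0.75×0.6×400×8×194 = 279.4 kN; take 232.8 kN (yield).
Governing: min(181.5, 232.8) = 181.5 kN → weld metal.

181.5 kN (weld metal governs)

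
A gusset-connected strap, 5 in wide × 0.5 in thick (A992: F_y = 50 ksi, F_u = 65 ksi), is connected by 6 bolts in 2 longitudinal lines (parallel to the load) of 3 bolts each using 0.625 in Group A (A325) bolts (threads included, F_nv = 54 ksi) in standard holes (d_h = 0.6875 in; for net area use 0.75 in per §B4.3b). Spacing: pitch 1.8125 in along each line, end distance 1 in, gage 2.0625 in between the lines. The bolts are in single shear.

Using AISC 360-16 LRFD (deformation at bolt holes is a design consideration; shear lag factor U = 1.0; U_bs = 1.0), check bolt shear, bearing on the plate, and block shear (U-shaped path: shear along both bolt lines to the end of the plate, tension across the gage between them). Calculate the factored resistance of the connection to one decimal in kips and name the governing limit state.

Bolt shear: A_b = π(0.625)²/4 = 0.3068 in². φR_n = 0.75 × 54 × 0.3068 × 6 × 1 = 74.6 kips.
Bearing (0.5 in plate, F_u = 65 ksi): end bolts L_c = 1 − 0.6875/2 = 0.65625, R_n = min(1.2×0.65625×0.5×65, 2.4×0.625×0.5×65) = 25.594 kips/bolt; interior L_c = 1.8125 − 0.6875 = 1.125, R_n = 43.875 kips/bolt. φR_n = 0.75 × (2×25.594 + 4×43.875) = 170.0 kips.
Block shear: shear path 2×[1+2×1.8125] = 2×4.625 in, A_gv = 4.625, A_nv = 2×(4.625 − 2.5×0.75)×0.5 = 2.75 in²; tension across gage: (2.0625 − 1×0.75)×0.5 = 0.65625 in². R_n = min(0.6×65×2.75, 0.6×50×4.625) + 1.0×65×0.65625 = min(107.25, 138.75) + 42.656 = 149.91 kips. φR_n = 0.75 × 149.91 = 112.4 kips.
Governing: min(74.6, 170.0, 112.4) = 74.6 kips → bolt shear.

74.6 kips (bolt shear governs)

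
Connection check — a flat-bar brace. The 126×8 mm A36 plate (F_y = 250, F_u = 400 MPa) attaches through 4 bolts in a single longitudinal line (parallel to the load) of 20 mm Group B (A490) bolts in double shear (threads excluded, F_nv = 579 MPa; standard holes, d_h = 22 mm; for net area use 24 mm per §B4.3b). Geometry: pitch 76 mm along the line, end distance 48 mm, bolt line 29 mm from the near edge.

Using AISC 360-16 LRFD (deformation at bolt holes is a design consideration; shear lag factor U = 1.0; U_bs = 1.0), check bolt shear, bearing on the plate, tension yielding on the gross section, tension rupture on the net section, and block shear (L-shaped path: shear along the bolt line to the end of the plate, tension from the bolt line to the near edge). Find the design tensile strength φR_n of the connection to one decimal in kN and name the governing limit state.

226.8 kN (gross-section yield governs)

Bolt shear: A_b = π(20)²/4 = 314.16 mm². φR_n = 0.75 × 579 × 314.16 × 4 × 2 = 1091.4 kN.
Bearing (8 mm plate, F_u = 400 MPa): end bolts L_c = 48 − 22/2 = 37, R_n = min(1.2×37×8×400, 2.4×20×8×400) = 142.08 kN/bolt; interior L_c = 76 − 22 = 54, R_n = 153.6 kN/bolt. φR_n = 0.75 × (1×142.08 + 3×153.6) = 452.2 kN.
Tension yield (gross): A_g = 126×8 = 1008 mm². φR_n = 0.90 × 250 × 1008 = 226.8 kN.
Tension rupture (net): A_n = (126 − 1×24)×8 = 816 mm² (U = 1.0, A_e = A_n). φR_n = 0.75 × 400 × 816 = 244.8 kN.
Block shear: shear path 1×[48+3×76] = 1×276 mm, A_gv = 2208, A_nv = 1×(276 − 3.5×24)×8 = 1536 mm²; tension to near edge: (29 − 0.5×24)×8 = 136 mm². R_n = min(0.6×400×1536, 0.6×250×2208) + 1.0×400×136 = min(368.64, 331.2) + 54.4 = 385.6 kN. φR_n = 0.75 × 385.6 = 289.2 kN.
Governing: min(1091.4, 452.2, 226.8, 244.8, 289.2) = 226.8 kN → gross-section yield.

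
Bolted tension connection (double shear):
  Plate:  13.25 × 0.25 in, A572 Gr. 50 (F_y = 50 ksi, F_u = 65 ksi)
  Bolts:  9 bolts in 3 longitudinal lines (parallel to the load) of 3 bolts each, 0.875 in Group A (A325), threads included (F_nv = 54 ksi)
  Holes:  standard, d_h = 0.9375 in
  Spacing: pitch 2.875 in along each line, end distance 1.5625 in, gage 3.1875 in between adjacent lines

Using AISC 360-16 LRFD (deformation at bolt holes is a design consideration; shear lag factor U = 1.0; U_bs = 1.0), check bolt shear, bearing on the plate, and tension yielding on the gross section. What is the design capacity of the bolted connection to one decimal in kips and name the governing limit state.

149.1 kips (gross-section yield governs)

Bolt shear: A_b = π(0.875)²/4 = 0.60132 in². φR_n = 0.75 × 54 × 0.60132 × 9 × 2 = 438.4 kips.
Bearing (0.25 in plate, F_u = 65 ksi): end bolts L_c = 1.5625 − 0.9375/2 = 1.09375, R_n = min(1.2×1.09375×0.25×65, 2.4×0.875×0.25×65) = 21.328 kips/bolt; interior L_c = 2.875 − 0.9375 = 1.9375, R_n = 34.125 kips/bolt. φR_n = 0.75 × (3×21.328 + 6×34.125) = 201.6 kips.
Tension yield (gross): A_g = 13.25×0.25 = 3.3125 in². φR_n = 0.90 × 50 × 3.3125 = 149.1 kips.
Governing: min(438.4, 201.6, 149.1) = 149.1 kips → gross-section yield.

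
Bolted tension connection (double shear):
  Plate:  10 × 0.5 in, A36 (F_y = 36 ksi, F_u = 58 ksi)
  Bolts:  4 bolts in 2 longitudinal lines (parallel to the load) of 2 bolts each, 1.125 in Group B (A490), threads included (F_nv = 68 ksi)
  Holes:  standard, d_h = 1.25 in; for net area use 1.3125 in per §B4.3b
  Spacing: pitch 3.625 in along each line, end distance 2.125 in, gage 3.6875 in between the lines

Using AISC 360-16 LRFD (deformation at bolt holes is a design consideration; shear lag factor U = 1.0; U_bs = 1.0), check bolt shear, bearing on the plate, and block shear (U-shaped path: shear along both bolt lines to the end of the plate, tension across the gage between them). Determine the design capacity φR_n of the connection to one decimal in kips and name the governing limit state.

Bolt shear: A_b = π(1.125)²/4 = 0.99402 in². φR_n = 0.75 × 68 × 0.99402 × 4 × 2 = 405.6 kips.
Bearing (0.5 in plate, F_u = 58 ksi): end bolts L_c = 2.125 − 1.25/2 = 1.5, R_n = min(1.2×1.5×0.5×58, 2.4×1.125×0.5×58) = 52.2 kips/bolt; interior L_c = 3.625 − 1.25 = 2.375, R_n = 78.3 kips/bolt. φR_n = 0.75 × (2×52.2 + 2×78.3) = 195.8 kips.
Block shear: shear path 2×[2.125+1×3.625] = 2×5.75 in, A_gv = 5.75, A_nv = 2×(5.75 − 1.5×1.3125)×0.5 = 3.7813 in²; tension across gage: (3.6875 − 1×1.3125)×0.5 = 1.1875 in². R_n = min(0.6×58×3.7813, 0.6×36×5.75) + 1.0×58×1.1875 = min(131.59, 124.2) + 68.875 = 193.08 kips. φR_n = 0.75 × 193.08 = 144.8 kips.
Governing: min(405.6, 195.8, 144.8) = 144.8 kips → block shear.

144.8 kips (block shear governs)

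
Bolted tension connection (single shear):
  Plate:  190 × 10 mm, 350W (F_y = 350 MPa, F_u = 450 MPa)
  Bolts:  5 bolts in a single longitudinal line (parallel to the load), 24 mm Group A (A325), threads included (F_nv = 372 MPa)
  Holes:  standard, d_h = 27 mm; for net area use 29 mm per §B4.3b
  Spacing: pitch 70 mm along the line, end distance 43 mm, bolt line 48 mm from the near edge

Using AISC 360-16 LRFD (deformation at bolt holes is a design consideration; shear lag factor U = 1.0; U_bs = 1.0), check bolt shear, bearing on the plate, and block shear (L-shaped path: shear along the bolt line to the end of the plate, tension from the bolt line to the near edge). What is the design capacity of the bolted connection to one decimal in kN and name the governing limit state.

502.9 kN (block shear governs)

Bolt shear: A_b = π(24)²/4 = 452.39 mm². φR_n = 0.75 × 372 × 452.39 × 5 × 1 = 631.1 kN.
Bearing (10 mm plate, F_u = 450 MPa): end bolts L_c = 43 − 27/2 = 29.5, R_n = min(1.2×29.5×10×450, 2.4×24×10×450) = 159.3 kN/bolt; interior L_c = 70 − 27 = 43, R_n = 232.2 kN/bolt. φR_n = 0.75 × (1×159.3 + 4×232.2) = 816.1 kN.
Block shear: shear path 1×[43+4×70] = 1×323 mm, A_gv = 3230, A_nv = 1×(323 − 4.5×29)×10 = 1925 mm²; tension to near edge: (48 − 0.5×29)×10 = 335 mm². R_n = min(0.6×450×1925, 0.6×350×3230) + 1.0×450×335 = min(519.75, 678.3) + 150.75 = 670.5 kN. φR_n = 0.75 × 670.5 = 502.9 kN.
Governing: min(631.1, 816.1, 502.9) = 502.9 kN → block shear.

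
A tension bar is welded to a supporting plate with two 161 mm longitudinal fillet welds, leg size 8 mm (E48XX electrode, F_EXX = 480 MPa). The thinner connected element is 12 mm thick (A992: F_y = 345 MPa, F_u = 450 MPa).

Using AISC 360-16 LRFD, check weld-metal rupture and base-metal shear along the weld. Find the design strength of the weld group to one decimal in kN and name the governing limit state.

Weld metal: throat = 0.707×8 = 5.656 mm, L = 2×161 = 322 mm. φR_n = 0.75 × 0.6 × 480 × 5.656 × 322 = 393.4 kN.
Base metal shear (12 mm plate): yield φR_n = 1.0×0.6×345×12×322 = 799.8 kN; rupture φR_n = 0.75×0.6×450×12×322 = 782.5 kN; take 782.5 kN (rupture).
Governing: min(393.4, 782.5) = 393.4 kN → weld metal.

393.4 kN (weld metal governs)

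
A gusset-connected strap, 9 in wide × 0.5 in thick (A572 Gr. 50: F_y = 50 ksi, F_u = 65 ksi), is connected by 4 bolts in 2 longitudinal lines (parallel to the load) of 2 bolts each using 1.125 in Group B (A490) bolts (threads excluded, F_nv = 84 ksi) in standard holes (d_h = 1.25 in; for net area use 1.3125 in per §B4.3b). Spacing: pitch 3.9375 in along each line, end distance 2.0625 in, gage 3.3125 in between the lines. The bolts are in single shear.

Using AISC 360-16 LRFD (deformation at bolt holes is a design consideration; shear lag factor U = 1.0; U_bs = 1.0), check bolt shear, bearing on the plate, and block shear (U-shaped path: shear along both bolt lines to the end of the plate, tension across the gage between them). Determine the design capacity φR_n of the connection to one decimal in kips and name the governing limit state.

166.7 kips (block shear governs)

Bolt shear: A_b = π(1.125)²/4 = 0.99402 in². φR_n = 0.75 × 84 × 0.99402 × 4 × 1 = 250.5 kips.
Bearing (0.5 in plate, F_u = 65 ksi): end bolts L_c = 2.0625 − 1.25/2 = 1.4375, R_n = min(1.2×1.4375×0.5×65, 2.4×1.125×0.5×65) = 56.063 kips/bolt; interior L_c = 3.9375 − 1.25 = 2.6875, R_n = 87.75 kips/bolt. φR_n = 0.75 × (2×56.063 + 2×87.75) = 215.7 kips.
Block shear: shear path 2×[2.0625+1×3.9375] = 2×6 in, A_gv = 6, A_nv = 2×(6 − 1.5×1.3125)×0.5 = 4.0313 in²; tension across gage: (3.3125 − 1×1.3125)×0.5 = 1 in². R_n = min(0.6×65×4.0313, 0.6×50×6) + 1.0×65×1 = min(157.22, 180) + 65 = 222.22 kips. φR_n = 0.75 × 222.22 = 166.7 kips.
Governing: min(250.5, 215.7, 166.7) = 166.7 kips → block shear.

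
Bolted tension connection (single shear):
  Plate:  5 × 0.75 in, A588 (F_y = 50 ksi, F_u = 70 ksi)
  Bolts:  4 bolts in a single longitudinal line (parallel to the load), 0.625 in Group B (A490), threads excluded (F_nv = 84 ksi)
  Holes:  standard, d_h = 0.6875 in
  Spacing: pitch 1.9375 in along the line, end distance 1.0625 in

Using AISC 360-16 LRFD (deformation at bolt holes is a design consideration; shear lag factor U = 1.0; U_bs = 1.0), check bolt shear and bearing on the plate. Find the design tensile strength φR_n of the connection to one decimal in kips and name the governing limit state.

77.3 kips (bolt shear governs)

Bolt shear: A_b = π(0.625)²/4 = 0.3068 in². φR_n = 0.75 × 84 × 0.3068 × 4 × 1 = 77.3 kips.
Bearing (0.75 in plate, F_u = 70 ksi): end bolts L_c = 1.0625 − 0.6875/2 = 0.71875, R_n = min(1.2×0.71875×0.75×70, 2.4×0.625×0.75×70) = 45.281 kips/bolt; interior L_c = 1.9375 − 0.6875 = 1.25, R_n = 78.75 kips/bolt. φR_n = 0.75 × (1×45.281 + 3×78.75) = 211.1 kips.
Governing: min(77.3, 211.1) = 77.3 kips → bolt shear.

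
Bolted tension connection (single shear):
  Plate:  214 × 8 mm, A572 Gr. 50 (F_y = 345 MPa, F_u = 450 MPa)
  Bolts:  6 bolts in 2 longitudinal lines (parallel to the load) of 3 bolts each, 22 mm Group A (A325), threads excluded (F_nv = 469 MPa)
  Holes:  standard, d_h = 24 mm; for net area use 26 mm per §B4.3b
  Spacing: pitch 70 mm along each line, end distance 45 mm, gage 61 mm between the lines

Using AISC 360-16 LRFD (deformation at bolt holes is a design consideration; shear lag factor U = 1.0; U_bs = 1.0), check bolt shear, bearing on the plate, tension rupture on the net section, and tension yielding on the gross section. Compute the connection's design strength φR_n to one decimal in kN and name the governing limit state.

Bolt shear: A_b = π(22)²/4 = 380.13 mm². φR_n = 0.75 × 469 × 380.13 × 6 × 1 = 802.3 kN.
Bearing (8 mm plate, F_u = 450 MPa): end bolts L_c = 45 − 24/2 = 33, R_n = min(1.2×33×8×450, 2.4×22×8×450) = 142.56 kN/bolt; interior L_c = 70 − 24 = 46, R_n = 190.08 kN/bolt. φR_n = 0.75 × (2×142.56 + 4×190.08) = 784.1 kN.
Tension rupture (net): A_n = (214 − 2×26)×8 = 1296 mm² (U = 1.0, A_e = A_n). φR_n = 0.75 × 450 × 1296 = 437.4 kN.
Tension yield (gross): A_g = 214×8 = 1712 mm². φR_n = 0.90 × 345 × 1712 = 531.6 kN.
Governing: min(802.3, 784.1, 437.4, 531.6) = 437.4 kN → net-section rupture.

437.4 kN (net-section rupture governs)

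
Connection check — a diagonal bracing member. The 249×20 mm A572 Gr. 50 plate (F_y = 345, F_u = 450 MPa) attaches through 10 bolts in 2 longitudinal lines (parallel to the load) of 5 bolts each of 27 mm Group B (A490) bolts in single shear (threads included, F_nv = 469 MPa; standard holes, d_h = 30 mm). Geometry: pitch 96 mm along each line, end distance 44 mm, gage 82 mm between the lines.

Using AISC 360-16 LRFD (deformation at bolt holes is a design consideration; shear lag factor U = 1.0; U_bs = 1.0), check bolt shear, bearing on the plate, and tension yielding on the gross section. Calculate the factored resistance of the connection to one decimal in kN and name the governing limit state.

Bolt shear: A_b = π(27)²/4 = 572.56 mm². φR_n = 0.75 × 469 × 572.56 × 10 × 1 = 2014.0 kN.
Bearing (20 mm plate, F_u = 450 MPa): end bolts L_c = 44 − 30/2 = 29, R_n = min(1.2×29×20×450, 2.4×27×20×450) = 313.2 kN/bolt; interior L_c = 96 − 30 = 66, R_n = 583.2 kN/bolt. φR_n = 0.75 × (2×313.2 + 8×583.2) = 3969.0 kN.
Tension yield (gross): A_g = 249×20 = 4980 mm². φR_n = 0.90 × 345 × 4980 = 1546.3 kN.
Governing: min(2014.0, 3969.0, 1546.3) = 1546.3 kN → gross-section yield.

1546.3 kN (gross-section yield governs)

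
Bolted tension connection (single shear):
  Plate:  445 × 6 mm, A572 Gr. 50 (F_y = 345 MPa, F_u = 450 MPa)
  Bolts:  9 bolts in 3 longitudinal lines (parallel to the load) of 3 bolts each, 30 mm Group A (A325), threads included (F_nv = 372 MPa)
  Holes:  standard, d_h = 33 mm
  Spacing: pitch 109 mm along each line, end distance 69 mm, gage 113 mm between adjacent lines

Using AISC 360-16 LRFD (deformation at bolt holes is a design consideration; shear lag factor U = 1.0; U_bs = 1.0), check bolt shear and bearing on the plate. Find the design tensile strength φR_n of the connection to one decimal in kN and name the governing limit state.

1257.5 kN (bearing governs)

Bolt shear: A_b = π(30)²/4 = 706.86 mm². φR_n = 0.75 × 372 × 706.86 × 9 × 1 = 1774.9 kN.
Bearing (6 mm plate, F_u = 450 MPa): end bolts L_c = 69 − 33/2 = 52.5, R_n = min(1.2×52.5×6×450, 2.4×30×6×450) = 170.1 kN/bolt; interior L_c = 109 − 33 = 76, R_n = 194.4 kN/bolt. φR_n = 0.75 × (3×170.1 + 6×194.4) = 1257.5 kN.
Governing: min(1774.9, 1257.5) = 1257.5 kN → bearing.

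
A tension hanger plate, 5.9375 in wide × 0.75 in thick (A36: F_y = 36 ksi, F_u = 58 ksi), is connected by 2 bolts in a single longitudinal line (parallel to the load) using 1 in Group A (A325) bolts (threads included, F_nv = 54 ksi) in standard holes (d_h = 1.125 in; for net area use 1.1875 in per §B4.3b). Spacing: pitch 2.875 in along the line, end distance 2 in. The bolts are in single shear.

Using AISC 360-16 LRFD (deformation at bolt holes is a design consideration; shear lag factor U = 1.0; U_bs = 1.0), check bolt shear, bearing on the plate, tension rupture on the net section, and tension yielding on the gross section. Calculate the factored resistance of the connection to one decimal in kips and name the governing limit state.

Bolt shear: A_b = π(1)²/4 = 0.7854 in². φR_n = 0.75 × 54 × 0.7854 × 2 × 1 = 63.6 kips.
Bearing (0.75 in plate, F_u = 58 ksi): end bolts L_c = 2 − 1.125/2 = 1.4375, R_n = min(1.2×1.4375×0.75×58, 2.4×1×0.75×58) = 75.038 kips/bolt; interior L_c = 2.875 − 1.125 = 1.75, R_n = 91.35 kips/bolt. φR_n = 0.75 × (1×75.038 + 1×91.35) = 124.8 kips.
Tension rupture (net): A_n = (5.9375 − 1×1.1875)×0.75 = 3.5625 in² (U = 1.0, A_e = A_n). φR_n = 0.75 × 58 × 3.5625 = 155.0 kips.
Tension yield (gross): A_g = 5.9375×0.75 = 4.4531 in². φR_n = 0.90 × 36 × 4.4531 = 144.3 kips.
Governing: min(63.6, 124.8, 155.0, 144.3) = 63.6 kips → bolt shear.

63.6 kips (bolt shear governs)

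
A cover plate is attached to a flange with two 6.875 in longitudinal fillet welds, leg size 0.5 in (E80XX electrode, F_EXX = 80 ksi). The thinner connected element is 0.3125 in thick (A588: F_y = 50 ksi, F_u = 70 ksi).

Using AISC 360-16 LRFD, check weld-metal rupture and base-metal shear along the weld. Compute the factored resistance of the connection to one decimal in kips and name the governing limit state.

128.9 kips (base-metal shear governs)

Weld metal: throat = 0.707×0.5 = 0.3535 in, L = 2×6.875 = 13.75 in. φR_n = 0.75 × 0.6 × 80 × 0.3535 × 13.75 = 175.0 kips.
Base metal shear (0.3125 in plate): yield φR_n = 1.0×0.6×50×0.3125×13.75 = 128.9 kips; rupture φR_n = 0.75×0.6×70×0.3125×13.75 = 135.4 kips; take 128.9 kips (yield).
Governing: min(175.0, 128.9) = 128.9 kips → base-metal shear.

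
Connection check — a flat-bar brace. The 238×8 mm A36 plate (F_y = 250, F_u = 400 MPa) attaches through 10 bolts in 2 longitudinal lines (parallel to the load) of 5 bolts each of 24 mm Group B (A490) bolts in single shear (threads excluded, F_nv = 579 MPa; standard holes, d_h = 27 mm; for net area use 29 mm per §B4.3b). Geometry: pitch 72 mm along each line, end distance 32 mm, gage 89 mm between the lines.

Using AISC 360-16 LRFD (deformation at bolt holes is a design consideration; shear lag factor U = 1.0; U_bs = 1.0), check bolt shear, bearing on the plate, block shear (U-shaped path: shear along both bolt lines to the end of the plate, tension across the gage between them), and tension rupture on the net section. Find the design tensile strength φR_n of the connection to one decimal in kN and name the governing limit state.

Bolt shear: A_b = π(24)²/4 = 452.39 mm². φR_n = 0.75 × 579 × 452.39 × 10 × 1 = 1964.5 kN.
Bearing (8 mm plate, F_u = 400 MPa): end bolts L_c = 32 − 27/2 = 18.5, R_n = min(1.2×18.5×8×400, 2.4×24×8×400) = 71.04 kN/bolt; interior L_c = 72 − 27 = 45, R_n = 172.8 kN/bolt. φR_n = 0.75 × (2×71.04 + 8×172.8) = 1143.4 kN.
Block shear: shear path 2×[32+4×72] = 2×320 mm, A_gv = 5120, A_nv = 2×(320 − 4.5×29)×8 = 3032 mm²; tension across gage: (89 − 1×29)×8 = 480 mm². R_n = min(0.6×400×3032, 0.6×250×5120) + 1.0×400×480 = min(727.68, 768) + 192 = 919.68 kN. φR_n = 0.75 × 919.68 = 689.8 kN.
Tension rupture (net): A_n = (238 − 2×29)×8 = 1440 mm² (U = 1.0, A_e = A_n). φR_n = 0.75 × 400 × 1440 = 432.0 kN.
Governing: min(1964.5, 1143.4, 689.8, 432.0) = 432.0 kN → net-section rupture.

432.0 kN (net-section rupture governs)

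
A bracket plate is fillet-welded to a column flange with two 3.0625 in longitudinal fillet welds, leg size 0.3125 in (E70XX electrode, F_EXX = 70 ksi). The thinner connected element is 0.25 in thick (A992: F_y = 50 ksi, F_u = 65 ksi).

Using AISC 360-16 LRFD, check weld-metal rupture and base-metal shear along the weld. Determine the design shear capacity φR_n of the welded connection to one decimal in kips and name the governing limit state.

42.6 kips (weld metal governs)

Weld metal: throat = 0.707×0.3125 = 0.22094 in, L = 2×3.0625 = 6.125 in. φR_n = 0.75 × 0.6 × 70 × 0.22094 × 6.125 = 42.6 kips.
Base metal shear (0.25 in plate): yield φR_n = 1.0×0.6×50×0.25×6.125 = 45.9 kips; rupture φR_n = 0.75×0.6×65×0.25×6.125 = 44.8 kips; take 44.8 kips (rupture).
Governing: min(42.6, 44.8) = 42.6 kips → weld metal.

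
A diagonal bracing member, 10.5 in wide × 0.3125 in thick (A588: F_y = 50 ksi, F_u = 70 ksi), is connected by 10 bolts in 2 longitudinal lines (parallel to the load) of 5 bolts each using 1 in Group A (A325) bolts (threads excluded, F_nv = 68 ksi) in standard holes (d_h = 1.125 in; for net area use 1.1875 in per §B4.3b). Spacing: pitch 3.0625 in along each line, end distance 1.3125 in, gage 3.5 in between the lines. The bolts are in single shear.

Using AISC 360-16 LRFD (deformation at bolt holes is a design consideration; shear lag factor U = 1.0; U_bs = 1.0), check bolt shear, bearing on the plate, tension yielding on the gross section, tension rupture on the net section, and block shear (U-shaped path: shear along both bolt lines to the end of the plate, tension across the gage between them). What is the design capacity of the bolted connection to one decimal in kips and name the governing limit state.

Bolt shear: A_b = π(1)²/4 = 0.7854 in². φR_n = 0.75 × 68 × 0.7854 × 10 × 1 = 400.6 kips.
Bearing (0.3125 in plate, F_u = 70 ksi): end bolts L_c = 1.3125 − 1.125/2 = 0.75, R_n = min(1.2×0.75×0.3125×70, 2.4×1×0.3125×70) = 19.688 kips/bolt; interior L_c = 3.0625 − 1.125 = 1.9375, R_n = 50.859 kips/bolt. φR_n = 0.75 × (2×19.688 + 8×50.859) = 334.7 kips.
Tension yield (gross): A_g = 10.5×0.3125 = 3.2813 in². φR_n = 0.90 × 50 × 3.2813 = 147.7 kips.
Tension rupture (net): A_n = (10.5 − 2×1.1875)×0.3125 = 2.5391 in² (U = 1.0, A_e = A_n). φR_n = 0.75 × 70 × 2.5391 = 133.3 kips.
Block shear: shear path 2×[1.3125+4×3.0625] = 2×13.5625 in, A_gv = 8.4766, A_nv = 2×(13.5625 − 4.5×1.1875)×0.3125 = 5.1367 in²; tension across gage: (3.5 − 1×1.1875)×0.3125 = 0.72266 in². R_n = min(0.6×70×5.1367, 0.6×50×8.4766) + 1.0×70×0.72266 = min(215.74, 254.3) + 50.586 = 266.33 kips. φR_n = 0.75 × 266.33 = 199.7 kips.
Governing: min(400.6, 334.7, 147.7, 133.3, 199.7) = 133.3 kips → net-section rupture.

133.3 kips (net-section rupture governs)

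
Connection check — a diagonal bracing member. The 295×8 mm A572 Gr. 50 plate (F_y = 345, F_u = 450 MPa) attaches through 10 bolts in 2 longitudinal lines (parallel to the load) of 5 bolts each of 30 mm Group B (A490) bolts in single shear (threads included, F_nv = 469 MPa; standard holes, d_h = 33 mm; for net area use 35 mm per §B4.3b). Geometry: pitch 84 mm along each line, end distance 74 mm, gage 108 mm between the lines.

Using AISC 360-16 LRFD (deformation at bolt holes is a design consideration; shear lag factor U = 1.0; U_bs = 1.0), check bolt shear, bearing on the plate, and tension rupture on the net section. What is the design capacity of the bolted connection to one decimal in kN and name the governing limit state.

Bolt shear: A_b = π(30)²/4 = 706.86 mm². φR_n = 0.75 × 469 × 706.86 × 10 × 1 = 2486.4 kN.
Bearing (8 mm plate, F_u = 450 MPa): end bolts L_c = 74 − 33/2 = 57.5, R_n = min(1.2×57.5×8×450, 2.4×30×8×450) = 248.4 kN/bolt; interior L_c = 84 − 33 = 51, R_n = 220.32 kN/bolt. φR_n = 0.75 × (2×248.4 + 8×220.32) = 1694.5 kN.
Tension rupture (net): A_n = (295 − 2×35)×8 = 1800 mm² (U = 1.0, A_e = A_n). φR_n = 0.75 × 450 × 1800 = 607.5 kN.
Governing: min(2486.4, 1694.5, 607.5) = 607.5 kN → net-section rupture.

607.5 kN (net-section rupture governs)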